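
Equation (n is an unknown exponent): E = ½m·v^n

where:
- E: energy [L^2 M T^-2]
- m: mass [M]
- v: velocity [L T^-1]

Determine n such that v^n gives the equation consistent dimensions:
n = 2

E has dimensions [L^2 M T^-2]; v has dimensions [L T^-1].
The rest of the RHS has dimensions [M], so v^n must supply [L^2 T^-2].
With n = 2: ½m·v^2 has dimensions [L^2 M T^-2], matching the LHS ✓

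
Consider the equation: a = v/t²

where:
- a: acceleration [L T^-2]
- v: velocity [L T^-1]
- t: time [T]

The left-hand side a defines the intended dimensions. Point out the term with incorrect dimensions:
The right-hand side term v/t²

a has dimensions [L T^-2], but v/t² has dimensions [L T^-3], so the term v/t² is dimensionally wrong for a.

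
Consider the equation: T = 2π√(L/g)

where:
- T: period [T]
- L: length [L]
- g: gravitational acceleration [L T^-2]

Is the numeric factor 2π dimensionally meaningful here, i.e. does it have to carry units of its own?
No

T has dimensions [T] and √(L/g) already has dimensions [T], so the equation balances without 2π contributing any dimensions. 2π is a pure (dimensionless) number; changing or removing it would not affect dimensional consistency.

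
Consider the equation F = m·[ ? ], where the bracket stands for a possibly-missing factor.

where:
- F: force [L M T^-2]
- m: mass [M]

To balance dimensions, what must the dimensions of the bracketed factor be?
[L T^-2] — acceleration (e.g. a)

F has dimensions [L M T^-2]; m has dimensions [M].
The bracketed factor must supply [L M T^-2] / [M] = [L T^-2].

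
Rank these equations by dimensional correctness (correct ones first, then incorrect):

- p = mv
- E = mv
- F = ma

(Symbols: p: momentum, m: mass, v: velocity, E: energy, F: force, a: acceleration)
Dimensionally correct: p = mv, F = ma
Dimensionally incorrect: E = mv
Ordered (correct first, then incorrect): p = mv, F = ma, E = mv

- p = mv: LHS [L M T^-1], RHS [L M T^-1] → correct ✓
- E = mv: LHS [L^2 M T^-2], RHS [L M T^-1] → incorrect ✗
- F = ma: LHS [L M T^-2], RHS [L M T^-2] → correct ✓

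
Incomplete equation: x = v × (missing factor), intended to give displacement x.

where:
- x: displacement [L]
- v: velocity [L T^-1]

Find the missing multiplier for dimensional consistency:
t (time), dimensions [T]

x has dimensions [L] and v has dimensions [L T^-1].
The missing factor must have dimensions [L] / [L T^-1] = [T], i.e. time (t).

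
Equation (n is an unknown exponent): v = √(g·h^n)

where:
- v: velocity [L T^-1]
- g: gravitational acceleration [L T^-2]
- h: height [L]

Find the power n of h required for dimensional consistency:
n = 1

v has dimensions [L T^-1]; h has dimensions [L].
With n = 1: √(g·h^1) has dimensions [L T^-1], matching the LHS ✓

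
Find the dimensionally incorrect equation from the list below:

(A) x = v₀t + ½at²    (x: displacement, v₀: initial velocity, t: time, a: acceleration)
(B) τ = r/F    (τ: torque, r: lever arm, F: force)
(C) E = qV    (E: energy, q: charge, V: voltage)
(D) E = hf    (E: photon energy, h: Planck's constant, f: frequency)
(B) τ = r/F

The equation (B) τ = r/F is dimensionally incorrect.

LHS (τ): [L^2 M T^-2]
RHS (r/F): [M^-1 T^2] ✗

The dimensions do not match. The other three equations balance.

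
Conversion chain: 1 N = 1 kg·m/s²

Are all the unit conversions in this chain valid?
The chain is correct (no errors).

Correct: Newton is defined as kg·m/s²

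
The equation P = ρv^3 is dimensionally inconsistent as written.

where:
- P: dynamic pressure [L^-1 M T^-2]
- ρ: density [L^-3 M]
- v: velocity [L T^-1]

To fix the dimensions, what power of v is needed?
The exponent of v should be 2: P = ρv^2

The LHS P has dimensions [L^-1 M T^-2]; v has dimensions [L T^-1].
As written, the RHS ρv^3 (exponent 3 on v) has dimensions [M T^-3], which does not match.
With exponent 2, the RHS ρv^2 has dimensions [L^-1 M T^-2], matching the LHS.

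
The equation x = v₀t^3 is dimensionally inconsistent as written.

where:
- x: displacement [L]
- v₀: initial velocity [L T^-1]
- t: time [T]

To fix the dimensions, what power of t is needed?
The exponent of t should be 1: x = v₀t

The LHS x has dimensions [L]; t has dimensions [T].
As written, the RHS v₀t^3 (exponent 3 on t) has dimensions [L T^2], which does not match.
With exponent 1, the RHS v₀t has dimensions [L], matching the LHS.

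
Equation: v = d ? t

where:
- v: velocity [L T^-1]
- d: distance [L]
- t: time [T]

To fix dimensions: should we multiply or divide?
division (÷): v = d ÷ t

v [L T^-1]; d [L]; t [T].
d × t → [L T] ✗
d ÷ t → [L T^-1] ✓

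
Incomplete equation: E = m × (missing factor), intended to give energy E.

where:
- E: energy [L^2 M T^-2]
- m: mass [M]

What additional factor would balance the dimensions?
v² (velocity squared), dimensions [L^2 T^-2]

E has dimensions [L^2 M T^-2] and m has dimensions [M].
The missing factor must have dimensions [L^2 M T^-2] / [M] = [L^2 T^-2], i.e. velocity squared (v²).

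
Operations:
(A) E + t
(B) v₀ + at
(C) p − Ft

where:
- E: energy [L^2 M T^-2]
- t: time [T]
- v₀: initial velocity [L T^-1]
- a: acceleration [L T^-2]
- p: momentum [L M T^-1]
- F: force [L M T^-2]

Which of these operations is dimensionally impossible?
(A) E + t

(A) E + t: E [L^2 M T^-2] and t [T] — different dimensions cannot be added/subtracted ✗
(B) v₀ + at: v₀ [L T^-1] and at [L T^-1] — same dimensions ✓
(C) p − Ft: p [L M T^-1] and Ft [L M T^-1] — same dimensions ✓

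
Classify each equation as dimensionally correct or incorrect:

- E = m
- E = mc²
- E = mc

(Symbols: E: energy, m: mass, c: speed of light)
Dimensionally correct: E = mc²
Dimensionally incorrect: E = m, E = mc
Ordered (correct first, then incorrect): E = mc², E = m, E = mc

- E = m: LHS [L^2 M T^-2], RHS [M] → incorrect ✗
- E = mc²: LHS [L^2 M T^-2], RHS [L^2 M T^-2] → correct ✓
- E = mc: LHS [L^2 M T^-2], RHS [L M T^-1] → incorrect ✗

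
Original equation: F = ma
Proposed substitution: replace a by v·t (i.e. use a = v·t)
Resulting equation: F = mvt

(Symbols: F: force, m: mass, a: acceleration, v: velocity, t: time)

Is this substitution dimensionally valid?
No

[a] = [L T^-2] and [v·t] = [L]. These differ, so the substitution replaces a quantity by one of different dimensions and the result F = mvt has LHS [L M T^-2] vs RHS [L M] — inconsistent.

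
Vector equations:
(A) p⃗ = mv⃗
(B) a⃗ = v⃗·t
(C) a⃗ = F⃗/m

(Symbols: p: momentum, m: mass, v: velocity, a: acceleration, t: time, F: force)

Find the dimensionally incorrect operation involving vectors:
(B) a⃗ = v⃗·t

(A) p⃗ = mv⃗: LHS [L M T^-1], RHS [L M T^-1] ✓ — mass (scalar) times velocity (vector)
(B) a⃗ = v⃗·t: LHS [L T^-2], RHS [L] ✗ — acceleration is velocity per time; should be v⃗/t
(C) a⃗ = F⃗/m: LHS [L T^-2], RHS [L T^-2] ✓ — force (vector) divided by mass (scalar)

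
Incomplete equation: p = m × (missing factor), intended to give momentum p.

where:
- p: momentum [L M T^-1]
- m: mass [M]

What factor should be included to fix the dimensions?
v (velocity), dimensions [L T^-1]

p has dimensions [L M T^-1] and m has dimensions [M].
The missing factor must have dimensions [L M T^-1] / [M] = [L T^-1], i.e. velocity (v).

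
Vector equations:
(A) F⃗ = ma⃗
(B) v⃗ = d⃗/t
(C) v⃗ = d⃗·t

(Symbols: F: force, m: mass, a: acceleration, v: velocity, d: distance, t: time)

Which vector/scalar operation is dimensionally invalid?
(C) v⃗ = d⃗·t

(A) F⃗ = ma⃗: LHS [L M T^-2], RHS [L M T^-2] ✓ — Force and acceleration are vectors, mass is a scalar
(B) v⃗ = d⃗/t: LHS [L T^-1], RHS [L T^-1] ✓ — displacement (vector) divided by time (scalar)
(C) v⃗ = d⃗·t: LHS [L T^-1], RHS [L T] ✗ — velocity is displacement per time; should be d⃗/t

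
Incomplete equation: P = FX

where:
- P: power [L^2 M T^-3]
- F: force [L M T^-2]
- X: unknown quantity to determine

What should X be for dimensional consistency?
X = v (velocity), dimensions [L T^-1]

P has dimensions [L^2 M T^-3]; the rest of the RHS (F) has dimensions [L M T^-2].
So X must have dimensions [L T^-1] — X = v (velocity).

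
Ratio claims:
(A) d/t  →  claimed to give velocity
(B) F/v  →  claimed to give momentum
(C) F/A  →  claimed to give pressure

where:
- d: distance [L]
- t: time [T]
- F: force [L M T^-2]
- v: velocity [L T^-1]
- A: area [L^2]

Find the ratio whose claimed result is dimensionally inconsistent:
(B) F/v does not give momentum

(A) d/t: [L T^-1] = velocity [L T^-1] ✓
(B) F/v: [M T^-1] ≠ momentum [L M T^-1] ✗
(C) F/A: [L^-1 M T^-2] = pressure [L^-1 M T^-2] ✓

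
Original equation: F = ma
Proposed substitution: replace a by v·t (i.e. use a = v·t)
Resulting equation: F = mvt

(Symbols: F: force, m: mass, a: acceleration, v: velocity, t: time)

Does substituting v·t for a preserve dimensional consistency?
No

[a] = [L T^-2] and [v·t] = [L]. These differ, so the substitution replaces a quantity by one of different dimensions and the result F = mvt has LHS [L M T^-2] vs RHS [L M] — inconsistent.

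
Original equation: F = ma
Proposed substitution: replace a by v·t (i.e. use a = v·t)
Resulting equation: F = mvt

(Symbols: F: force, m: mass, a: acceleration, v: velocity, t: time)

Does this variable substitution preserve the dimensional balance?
No

[a] = [L T^-2] and [v·t] = [L]. These differ, so the substitution replaces a quantity by one of different dimensions and the result F = mvt has LHS [L M T^-2] vs RHS [L M] — inconsistent.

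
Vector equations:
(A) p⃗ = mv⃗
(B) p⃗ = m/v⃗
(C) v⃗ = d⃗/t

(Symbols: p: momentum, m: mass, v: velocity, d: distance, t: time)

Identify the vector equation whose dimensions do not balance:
(B) p⃗ = m/v⃗

(A) p⃗ = mv⃗: LHS [L M T^-1], RHS [L M T^-1] ✓ — mass (scalar) times velocity (vector)
(B) p⃗ = m/v⃗: LHS [L M T^-1], RHS [L^-1 M T] ✗ — momentum is mass times velocity; should be mv⃗ (and division by a vector is undefined)
(C) v⃗ = d⃗/t: LHS [L T^-1], RHS [L T^-1] ✓ — displacement (vector) divided by time (scalar)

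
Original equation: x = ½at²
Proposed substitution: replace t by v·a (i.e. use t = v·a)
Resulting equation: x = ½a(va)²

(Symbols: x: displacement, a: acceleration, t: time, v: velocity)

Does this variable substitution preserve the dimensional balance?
No

[t] = [T] and [v·a] = [L^2 T^-3]. These differ, so the substitution replaces a quantity by one of different dimensions and the result x = ½a(va)² has LHS [L] vs RHS [L^5 T^-8] — inconsistent.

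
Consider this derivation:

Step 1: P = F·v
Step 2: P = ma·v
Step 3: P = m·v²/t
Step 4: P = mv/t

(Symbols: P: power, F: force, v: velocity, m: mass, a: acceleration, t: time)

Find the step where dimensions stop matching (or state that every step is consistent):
Step 4

Step 1: P = F·v → LHS [L^2 M T^-3], RHS [L^2 M T^-3] ✓
Step 2: P = ma·v → LHS [L^2 M T^-3], RHS [L^2 M T^-3] ✓
Step 3: P = m·v²/t → LHS [L^2 M T^-3], RHS [L^2 M T^-3] ✓
Step 4: P = mv/t → LHS [L^2 M T^-3], RHS [L M T^-2] ✗

The first dimensional inconsistency appears in step 4: P = mv/t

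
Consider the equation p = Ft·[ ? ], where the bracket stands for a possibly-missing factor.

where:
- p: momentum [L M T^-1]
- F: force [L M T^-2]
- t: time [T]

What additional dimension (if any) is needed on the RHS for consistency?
Nothing is missing — the bracketed factor must be dimensionless.

p has dimensions [L M T^-1] and Ft already has dimensions [L M T^-1], so p = Ft is dimensionally complete.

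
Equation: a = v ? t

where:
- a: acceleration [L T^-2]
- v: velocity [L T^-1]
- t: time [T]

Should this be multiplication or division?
division (÷): a = v ÷ t

a [L T^-2]; v [L T^-1]; t [T].
v × t → [L] ✗
v ÷ t → [L T^-2] ✓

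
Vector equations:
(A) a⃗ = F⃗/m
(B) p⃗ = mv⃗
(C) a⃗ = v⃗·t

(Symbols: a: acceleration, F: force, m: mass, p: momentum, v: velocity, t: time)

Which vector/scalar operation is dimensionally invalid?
(C) a⃗ = v⃗·t

(A) a⃗ = F⃗/m: LHS [L T^-2], RHS [L T^-2] ✓ — force (vector) divided by mass (scalar)
(B) p⃗ = mv⃗: LHS [L M T^-1], RHS [L M T^-1] ✓ — mass (scalar) times velocity (vector)
(C) a⃗ = v⃗·t: LHS [L T^-2], RHS [L] ✗ — acceleration is velocity per time; should be v⃗/t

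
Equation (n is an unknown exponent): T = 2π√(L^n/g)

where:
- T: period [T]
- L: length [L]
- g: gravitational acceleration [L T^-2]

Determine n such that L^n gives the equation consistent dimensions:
n = 1

T has dimensions [T]; L has dimensions [L].
With n = 1: 2π√(L^1/g) has dimensions [T], matching the LHS ✓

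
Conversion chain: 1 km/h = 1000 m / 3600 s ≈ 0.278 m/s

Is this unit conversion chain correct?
The chain is correct (no errors).

Correct: 1 km = 1000 m, 1 h = 3600 s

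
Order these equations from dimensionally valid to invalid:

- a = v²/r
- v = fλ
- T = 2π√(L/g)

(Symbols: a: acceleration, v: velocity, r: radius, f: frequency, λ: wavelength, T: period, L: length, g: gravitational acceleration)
Dimensionally correct: a = v²/r, v = fλ, T = 2π√(L/g)
Dimensionally incorrect: none
Ordered (correct first, then incorrect): a = v²/r, v = fλ, T = 2π√(L/g)

- a = v²/r: LHS [L T^-2], RHS [L T^-2] → correct ✓
- v = fλ: LHS [L T^-1], RHS [L T^-1] → correct ✓
- T = 2π√(L/g): LHS [T], RHS [T] → correct ✓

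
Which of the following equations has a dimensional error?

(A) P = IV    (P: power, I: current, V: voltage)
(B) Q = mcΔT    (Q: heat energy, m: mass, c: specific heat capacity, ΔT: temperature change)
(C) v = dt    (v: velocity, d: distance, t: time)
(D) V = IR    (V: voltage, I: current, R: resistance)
(C) v = dt

The equation (C) v = dt is dimensionally incorrect.

LHS (v): [L T^-1]
RHS (dt): [L T] ✗

The dimensions do not match. The other three equations balance.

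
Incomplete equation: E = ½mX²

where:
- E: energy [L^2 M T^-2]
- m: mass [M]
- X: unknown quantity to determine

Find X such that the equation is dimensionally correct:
X = v (velocity), dimensions [L T^-1]

E has dimensions [L^2 M T^-2]; the rest of the RHS (½m) has dimensions [M].
So X² must have dimensions [L^2 T^-2], i.e. X has dimensions [L T^-1] — X = v (velocity).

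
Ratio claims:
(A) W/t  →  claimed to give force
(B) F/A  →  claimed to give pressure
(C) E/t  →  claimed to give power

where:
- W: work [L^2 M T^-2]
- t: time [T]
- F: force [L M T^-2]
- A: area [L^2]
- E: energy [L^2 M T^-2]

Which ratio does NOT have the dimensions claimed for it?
(A) W/t does not give force

(A) W/t: [L^2 M T^-3] ≠ force [L M T^-2] ✗
(B) F/A: [L^-1 M T^-2] = pressure [L^-1 M T^-2] ✓
(C) E/t: [L^2 M T^-3] = power [L^2 M T^-3] ✓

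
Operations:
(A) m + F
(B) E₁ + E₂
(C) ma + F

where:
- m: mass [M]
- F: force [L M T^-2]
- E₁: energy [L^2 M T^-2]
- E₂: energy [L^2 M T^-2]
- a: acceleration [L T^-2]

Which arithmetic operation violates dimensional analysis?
(A) m + F

(A) m + F: m [M] and F [L M T^-2] — different dimensions cannot be added/subtracted ✗
(B) E₁ + E₂: E₁ [L^2 M T^-2] and E₂ [L^2 M T^-2] — same dimensions ✓
(C) ma + F: ma [L M T^-2] and F [L M T^-2] — same dimensions ✓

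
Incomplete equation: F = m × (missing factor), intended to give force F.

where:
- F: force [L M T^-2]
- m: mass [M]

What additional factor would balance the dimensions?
a (acceleration), dimensions [L T^-2]

F has dimensions [L M T^-2] and m has dimensions [M].
The missing factor must have dimensions [L M T^-2] / [M] = [L T^-2], i.e. acceleration (a).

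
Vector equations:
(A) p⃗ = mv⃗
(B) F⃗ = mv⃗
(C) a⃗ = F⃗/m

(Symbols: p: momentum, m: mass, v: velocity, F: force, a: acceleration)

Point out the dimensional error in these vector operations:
(B) F⃗ = mv⃗

(A) p⃗ = mv⃗: LHS [L M T^-1], RHS [L M T^-1] ✓ — mass (scalar) times velocity (vector)
(B) F⃗ = mv⃗: LHS [L M T^-2], RHS [L M T^-1] ✗ — mass times velocity is momentum, not force; should be ma⃗
(C) a⃗ = F⃗/m: LHS [L T^-2], RHS [L T^-2] ✓ — force (vector) divided by mass (scalar)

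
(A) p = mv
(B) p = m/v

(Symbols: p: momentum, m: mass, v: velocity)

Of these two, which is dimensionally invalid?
(B)

(A) p = mv: LHS [L M T^-1], RHS [L M T^-1] ✓
(B) p = m/v: LHS [L M T^-1], RHS [L^-1 M T] ✗

Expression (B) p = m/v is dimensionally incorrect.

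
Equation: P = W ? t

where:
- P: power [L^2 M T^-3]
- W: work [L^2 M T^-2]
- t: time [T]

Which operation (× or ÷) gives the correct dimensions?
division (÷): P = W ÷ t

P [L^2 M T^-3]; W [L^2 M T^-2]; t [T].
W × t → [L^2 M T^-1] ✗
W ÷ t → [L^2 M T^-3] ✓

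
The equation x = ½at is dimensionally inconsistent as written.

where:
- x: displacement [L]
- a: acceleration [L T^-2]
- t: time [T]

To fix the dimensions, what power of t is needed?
The exponent of t should be 2: x = ½at^2

The LHS x has dimensions [L]; t has dimensions [T].
As written, the RHS ½at (exponent 1 on t) has dimensions [L T^-1], which does not match.
With exponent 2, the RHS ½at^2 has dimensions [L], matching the LHS.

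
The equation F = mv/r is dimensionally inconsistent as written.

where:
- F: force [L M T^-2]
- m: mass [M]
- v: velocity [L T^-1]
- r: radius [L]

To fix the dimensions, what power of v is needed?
The exponent of v should be 2: F = mv^2/r

The LHS F has dimensions [L M T^-2]; v has dimensions [L T^-1].
As written, the RHS mv/r (exponent 1 on v) has dimensions [M T^-1], which does not match.
With exponent 2, the RHS mv^2/r has dimensions [L M T^-2], matching the LHS.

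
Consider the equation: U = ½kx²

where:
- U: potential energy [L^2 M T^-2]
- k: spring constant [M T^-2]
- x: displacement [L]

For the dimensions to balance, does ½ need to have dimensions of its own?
No

U has dimensions [L^2 M T^-2] and kx² already has dimensions [L^2 M T^-2], so the equation balances without ½ contributing any dimensions. ½ is a pure (dimensionless) number; changing or removing it would not affect dimensional consistency.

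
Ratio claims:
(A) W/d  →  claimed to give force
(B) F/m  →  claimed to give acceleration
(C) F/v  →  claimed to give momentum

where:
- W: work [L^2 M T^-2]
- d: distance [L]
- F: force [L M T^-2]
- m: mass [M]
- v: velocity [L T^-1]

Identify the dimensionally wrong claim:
(C) F/v does not give momentum

(A) W/d: [L M T^-2] = force [L M T^-2] ✓
(B) F/m: [L T^-2] = acceleration [L T^-2] ✓
(C) F/v: [M T^-1] ≠ momentum [L M T^-1] ✗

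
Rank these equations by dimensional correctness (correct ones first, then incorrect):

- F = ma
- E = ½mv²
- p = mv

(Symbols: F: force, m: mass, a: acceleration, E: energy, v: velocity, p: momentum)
Dimensionally correct: F = ma, E = ½mv², p = mv
Dimensionally incorrect: none
Ordered (correct first, then incorrect): F = ma, E = ½mv², p = mv

- F = ma: LHS [L M T^-2], RHS [L M T^-2] → correct ✓
- E = ½mv²: LHS [L^2 M T^-2], RHS [L^2 M T^-2] → correct ✓
- p = mv: LHS [L M T^-1], RHS [L M T^-1] → correct ✓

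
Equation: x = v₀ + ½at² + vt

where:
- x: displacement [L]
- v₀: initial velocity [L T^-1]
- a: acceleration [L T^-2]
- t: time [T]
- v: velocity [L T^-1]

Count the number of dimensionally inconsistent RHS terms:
1

LHS x: [L]
- v₀: [L T^-1] ✗
- ½at²: [L] ✓
- vt: [L] ✓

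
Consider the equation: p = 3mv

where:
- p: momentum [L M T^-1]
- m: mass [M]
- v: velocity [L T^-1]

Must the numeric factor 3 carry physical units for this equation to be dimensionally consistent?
No

p has dimensions [L M T^-1] and mv already has dimensions [L M T^-1], so the equation balances without 3 contributing any dimensions. 3 is a pure (dimensionless) number; changing or removing it would not affect dimensional consistency.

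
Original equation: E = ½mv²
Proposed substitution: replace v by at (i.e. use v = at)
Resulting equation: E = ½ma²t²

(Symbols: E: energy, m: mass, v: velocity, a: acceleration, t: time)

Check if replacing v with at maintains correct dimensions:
Yes

[v] = [L T^-1] and [at] = [L T^-1]. These match, so the substitution replaces a quantity by one of the same dimensions and the result E = ½ma²t² has LHS [L^2 M T^-2] vs RHS [L^2 M T^-2] — still consistent.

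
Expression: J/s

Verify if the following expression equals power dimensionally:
Yes

The expression J/s has dimensions [L^2 M T^-3], which is exactly power [L^2 M T^-3].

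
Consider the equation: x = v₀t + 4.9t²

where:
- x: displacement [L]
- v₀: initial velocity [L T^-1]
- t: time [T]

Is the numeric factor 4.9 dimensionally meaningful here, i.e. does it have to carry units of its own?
Yes

x has dimensions [L], while t² alone has dimensions [T^2]. For the equation to balance, the factor 4.9 must carry dimensions [L T^-2] — it is a dimensional constant (a numerical value of a physical quantity with its units suppressed), not a pure number.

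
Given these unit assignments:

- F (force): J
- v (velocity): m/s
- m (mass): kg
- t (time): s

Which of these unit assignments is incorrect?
F

The variable F (force) should have units N, not J.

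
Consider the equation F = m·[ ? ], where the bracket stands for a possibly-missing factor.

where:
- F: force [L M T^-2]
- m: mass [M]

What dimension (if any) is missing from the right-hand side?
[L T^-2] — acceleration (e.g. a)

F has dimensions [L M T^-2]; m has dimensions [M].
The bracketed factor must supply [L M T^-2] / [M] = [L T^-2].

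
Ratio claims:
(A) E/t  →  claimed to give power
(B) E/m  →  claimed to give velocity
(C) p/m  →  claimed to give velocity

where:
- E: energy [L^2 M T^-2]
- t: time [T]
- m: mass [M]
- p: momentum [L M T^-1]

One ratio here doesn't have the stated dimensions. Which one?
(B) E/m does not give velocity

(A) E/t: [L^2 M T^-3] = power [L^2 M T^-3] ✓
(B) E/m: [L^2 T^-2] ≠ velocity [L T^-1] ✗
(C) p/m: [L T^-1] = velocity [L T^-1] ✓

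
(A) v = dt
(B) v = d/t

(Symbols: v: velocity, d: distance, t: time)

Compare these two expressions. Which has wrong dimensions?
(A)

(A) v = dt: LHS [L T^-1], RHS [L T] ✗
(B) v = d/t: LHS [L T^-1], RHS [L T^-1] ✓

Expression (A) v = dt is dimensionally incorrect.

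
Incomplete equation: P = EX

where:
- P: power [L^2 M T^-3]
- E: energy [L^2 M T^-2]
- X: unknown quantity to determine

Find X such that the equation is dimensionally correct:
X = f (inverse time / frequency (1/t)), dimensions [T^-1]

P has dimensions [L^2 M T^-3]; the rest of the RHS (E) has dimensions [L^2 M T^-2].
So X must have dimensions [T^-1] — X = f (inverse time / frequency (1/t)).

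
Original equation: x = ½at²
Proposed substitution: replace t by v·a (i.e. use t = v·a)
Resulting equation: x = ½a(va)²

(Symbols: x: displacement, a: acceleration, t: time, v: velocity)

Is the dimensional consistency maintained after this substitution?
No

[t] = [T] and [v·a] = [L^2 T^-3]. These differ, so the substitution replaces a quantity by one of different dimensions and the result x = ½a(va)² has LHS [L] vs RHS [L^5 T^-8] — inconsistent.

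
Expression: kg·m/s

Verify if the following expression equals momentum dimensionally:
Yes

The expression kg·m/s has dimensions [L M T^-1], which is exactly momentum [L M T^-1].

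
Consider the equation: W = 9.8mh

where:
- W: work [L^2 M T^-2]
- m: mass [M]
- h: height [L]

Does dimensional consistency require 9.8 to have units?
Yes

W has dimensions [L^2 M T^-2], while mh alone has dimensions [L M]. For the equation to balance, the factor 9.8 must carry dimensions [L T^-2] — it is a dimensional constant (a numerical value of a physical quantity with its units suppressed), not a pure number.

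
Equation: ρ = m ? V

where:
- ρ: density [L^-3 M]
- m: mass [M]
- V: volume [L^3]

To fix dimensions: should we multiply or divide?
division (÷): ρ = m ÷ V

ρ [L^-3 M]; m [M]; V [L^3].
m × V → [L^3 M] ✗
m ÷ V → [L^-3 M] ✓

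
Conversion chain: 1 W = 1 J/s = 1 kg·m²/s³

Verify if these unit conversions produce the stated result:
The chain is correct (no errors).

Correct: Watt is Joule per second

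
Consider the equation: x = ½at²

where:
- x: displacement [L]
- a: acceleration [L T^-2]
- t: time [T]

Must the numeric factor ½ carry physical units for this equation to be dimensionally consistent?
No

x has dimensions [L] and at² already has dimensions [L], so the equation balances without ½ contributing any dimensions. ½ is a pure (dimensionless) number; changing or removing it would not affect dimensional consistency.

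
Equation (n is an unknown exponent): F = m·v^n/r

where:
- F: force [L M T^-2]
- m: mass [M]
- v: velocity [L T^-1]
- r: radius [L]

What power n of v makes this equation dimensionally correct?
n = 2

F has dimensions [L M T^-2]; v has dimensions [L T^-1].
The rest of the RHS has dimensions [L^-1 M], so v^n must supply [L^2 T^-2].
With n = 2: m·v^2/r has dimensions [L M T^-2], matching the LHS ✓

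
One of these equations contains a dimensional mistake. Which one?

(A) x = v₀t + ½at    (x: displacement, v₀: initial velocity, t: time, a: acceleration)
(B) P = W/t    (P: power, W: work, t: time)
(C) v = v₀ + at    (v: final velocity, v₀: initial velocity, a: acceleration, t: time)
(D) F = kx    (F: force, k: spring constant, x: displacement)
(A) x = v₀t + ½at

The equation (A) x = v₀t + ½at is dimensionally incorrect.

LHS (x): [L]
RHS terms:
  - v₀t: [L] ✓
  - ½at: [L T^-1] ✗ (does not match LHS)

The dimensions do not match. The other three equations balance.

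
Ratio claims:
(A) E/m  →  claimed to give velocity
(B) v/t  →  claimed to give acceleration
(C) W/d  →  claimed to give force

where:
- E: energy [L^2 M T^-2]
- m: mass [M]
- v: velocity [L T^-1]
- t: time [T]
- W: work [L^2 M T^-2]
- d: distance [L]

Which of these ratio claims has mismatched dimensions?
(A) E/m does not give velocity

(A) E/m: [L^2 T^-2] ≠ velocity [L T^-1] ✗
(B) v/t: [L T^-2] = acceleration [L T^-2] ✓
(C) W/d: [L M T^-2] = force [L M T^-2] ✓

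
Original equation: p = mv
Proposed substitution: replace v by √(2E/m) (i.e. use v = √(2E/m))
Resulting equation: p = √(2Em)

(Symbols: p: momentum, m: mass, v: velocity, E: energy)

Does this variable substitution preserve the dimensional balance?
Yes

[v] = [L T^-1] and [√(2E/m)] = [L T^-1]. These match, so the substitution replaces a quantity by one of the same dimensions and the result p = √(2Em) has LHS [L M T^-1] vs RHS [L M T^-1] — still consistent.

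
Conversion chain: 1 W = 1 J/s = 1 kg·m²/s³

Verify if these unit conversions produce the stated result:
The chain is correct (no errors).

Correct: Watt is Joule per second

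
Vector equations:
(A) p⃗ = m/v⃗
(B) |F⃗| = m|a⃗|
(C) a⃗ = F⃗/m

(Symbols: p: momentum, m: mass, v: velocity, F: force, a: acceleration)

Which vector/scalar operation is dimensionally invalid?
(A) p⃗ = m/v⃗

(A) p⃗ = m/v⃗: LHS [L M T^-1], RHS [L^-1 M T] ✗ — momentum is mass times velocity; should be mv⃗ (and division by a vector is undefined)
(B) |F⃗| = m|a⃗|: LHS [L M T^-2], RHS [L M T^-2] ✓ — magnitudes of vectors are scalars
(C) a⃗ = F⃗/m: LHS [L T^-2], RHS [L T^-2] ✓ — force (vector) divided by mass (scalar)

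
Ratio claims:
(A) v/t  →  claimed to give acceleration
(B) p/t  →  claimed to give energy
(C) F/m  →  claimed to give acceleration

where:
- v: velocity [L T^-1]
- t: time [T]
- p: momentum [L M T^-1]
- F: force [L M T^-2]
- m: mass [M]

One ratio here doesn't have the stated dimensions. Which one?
(B) p/t does not give energy

(A) v/t: [L T^-2] = acceleration [L T^-2] ✓
(B) p/t: [L M T^-2] ≠ energy [L^2 M T^-2] ✗
(C) F/m: [L T^-2] = acceleration [L T^-2] ✓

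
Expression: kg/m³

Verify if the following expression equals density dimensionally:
Yes

The expression kg/m³ has dimensions [L^-3 M], which is exactly density [L^-3 M].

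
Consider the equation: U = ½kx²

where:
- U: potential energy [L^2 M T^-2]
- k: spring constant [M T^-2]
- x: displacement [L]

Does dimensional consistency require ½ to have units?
No

U has dimensions [L^2 M T^-2] and kx² already has dimensions [L^2 M T^-2], so the equation balances without ½ contributing any dimensions. ½ is a pure (dimensionless) number; changing or removing it would not affect dimensional consistency.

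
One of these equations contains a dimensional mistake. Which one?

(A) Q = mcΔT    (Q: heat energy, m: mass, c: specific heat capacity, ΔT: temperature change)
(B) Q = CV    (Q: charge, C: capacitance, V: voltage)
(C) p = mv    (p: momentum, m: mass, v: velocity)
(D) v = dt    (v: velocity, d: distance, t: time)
(D) v = dt

The equation (D) v = dt is dimensionally incorrect.

LHS (v): [L T^-1]
RHS (dt): [L T] ✗

The dimensions do not match. The other three equations balance.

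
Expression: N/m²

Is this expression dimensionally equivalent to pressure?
Yes

The expression N/m² has dimensions [L^-1 M T^-2], which is exactly pressure [L^-1 M T^-2].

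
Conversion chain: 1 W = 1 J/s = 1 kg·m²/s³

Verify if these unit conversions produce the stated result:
The chain is correct (no errors).

Correct: Watt is Joule per second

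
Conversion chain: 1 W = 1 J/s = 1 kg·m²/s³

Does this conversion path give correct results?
The chain is correct (no errors).

Correct: Watt is Joule per second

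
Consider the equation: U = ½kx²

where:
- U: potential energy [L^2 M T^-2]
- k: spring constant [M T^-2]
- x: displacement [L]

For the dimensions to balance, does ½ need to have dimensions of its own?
No

U has dimensions [L^2 M T^-2] and kx² already has dimensions [L^2 M T^-2], so the equation balances without ½ contributing any dimensions. ½ is a pure (dimensionless) number; changing or removing it would not affect dimensional consistency.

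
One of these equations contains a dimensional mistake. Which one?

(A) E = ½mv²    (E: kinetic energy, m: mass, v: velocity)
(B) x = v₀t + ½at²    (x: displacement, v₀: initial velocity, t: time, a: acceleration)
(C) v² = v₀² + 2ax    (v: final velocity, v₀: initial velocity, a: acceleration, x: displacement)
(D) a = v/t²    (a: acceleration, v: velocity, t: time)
(D) a = v/t²

The equation (D) a = v/t² is dimensionally incorrect.

LHS (a): [L T^-2]
RHS (v/t²): [L T^-3] ✗

The dimensions do not match. The other three equations balance.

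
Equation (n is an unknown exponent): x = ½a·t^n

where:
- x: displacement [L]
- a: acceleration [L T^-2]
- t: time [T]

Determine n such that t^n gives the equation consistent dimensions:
n = 2

x has dimensions [L]; t has dimensions [T].
The rest of the RHS has dimensions [L T^-2], so t^n must supply [T^2].
With n = 2: ½a·t^2 has dimensions [L], matching the LHS ✓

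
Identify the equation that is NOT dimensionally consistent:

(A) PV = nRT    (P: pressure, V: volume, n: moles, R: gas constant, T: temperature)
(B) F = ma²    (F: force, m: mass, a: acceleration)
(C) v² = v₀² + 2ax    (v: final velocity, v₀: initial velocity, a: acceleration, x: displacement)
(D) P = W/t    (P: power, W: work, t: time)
(B) F = ma²

The equation (B) F = ma² is dimensionally incorrect.

LHS (F): [L M T^-2]
RHS (ma²): [L^2 M T^-4] ✗

The dimensions do not match. The other three equations balance.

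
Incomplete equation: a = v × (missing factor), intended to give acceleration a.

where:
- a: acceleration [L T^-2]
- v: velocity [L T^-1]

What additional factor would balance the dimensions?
1/t (inverse time), dimensions [T^-1]

a has dimensions [L T^-2] and v has dimensions [L T^-1].
The missing factor must have dimensions [L T^-2] / [L T^-1] = [T^-1], i.e. inverse time (1/t).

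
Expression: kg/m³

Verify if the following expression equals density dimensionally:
Yes

The expression kg/m³ has dimensions [L^-3 M], which is exactly density [L^-3 M].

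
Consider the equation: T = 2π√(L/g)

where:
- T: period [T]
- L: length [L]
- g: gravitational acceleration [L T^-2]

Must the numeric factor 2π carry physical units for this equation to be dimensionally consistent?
No

T has dimensions [T] and √(L/g) already has dimensions [T], so the equation balances without 2π contributing any dimensions. 2π is a pure (dimensionless) number; changing or removing it would not affect dimensional consistency.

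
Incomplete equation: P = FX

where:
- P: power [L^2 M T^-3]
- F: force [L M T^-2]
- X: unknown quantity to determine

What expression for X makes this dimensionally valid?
X = v (velocity), dimensions [L T^-1]

P has dimensions [L^2 M T^-3]; the rest of the RHS (F) has dimensions [L M T^-2].
So X must have dimensions [L T^-1] — X = v (velocity).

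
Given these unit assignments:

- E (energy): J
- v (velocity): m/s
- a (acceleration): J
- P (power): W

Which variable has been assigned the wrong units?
a

The variable a (acceleration) should have units m/s², not J.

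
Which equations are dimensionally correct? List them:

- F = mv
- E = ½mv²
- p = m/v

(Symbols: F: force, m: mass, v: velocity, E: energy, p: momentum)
Dimensionally correct: E = ½mv²
Dimensionally incorrect: F = mv, p = m/v
Ordered (correct first, then incorrect): E = ½mv², F = mv, p = m/v

- F = mv: LHS [L M T^-2], RHS [L M T^-1] → incorrect ✗
- E = ½mv²: LHS [L^2 M T^-2], RHS [L^2 M T^-2] → correct ✓
- p = m/v: LHS [L M T^-1], RHS [L^-1 M T] → incorrect ✗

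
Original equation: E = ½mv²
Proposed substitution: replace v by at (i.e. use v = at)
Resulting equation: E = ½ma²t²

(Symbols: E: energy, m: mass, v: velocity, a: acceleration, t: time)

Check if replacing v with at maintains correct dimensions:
Yes

[v] = [L T^-1] and [at] = [L T^-1]. These match, so the substitution replaces a quantity by one of the same dimensions and the result E = ½ma²t² has LHS [L^2 M T^-2] vs RHS [L^2 M T^-2] — still consistent.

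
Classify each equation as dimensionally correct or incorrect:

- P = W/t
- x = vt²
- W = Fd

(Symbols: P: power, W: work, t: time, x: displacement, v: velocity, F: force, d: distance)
Dimensionally correct: P = W/t, W = Fd
Dimensionally incorrect: x = vt²
Ordered (correct first, then incorrect): P = W/t, W = Fd, x = vt²

- P = W/t: LHS [L^2 M T^-3], RHS [L^2 M T^-3] → correct ✓
- x = vt²: LHS [L], RHS [L T] → incorrect ✗
- W = Fd: LHS [L^2 M T^-2], RHS [L^2 M T^-2] → correct ✓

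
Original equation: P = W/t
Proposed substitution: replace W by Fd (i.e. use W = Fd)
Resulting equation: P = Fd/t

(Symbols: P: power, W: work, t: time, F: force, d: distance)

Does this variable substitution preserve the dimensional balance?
Yes

[W] = [L^2 M T^-2] and [Fd] = [L^2 M T^-2]. These match, so the substitution replaces a quantity by one of the same dimensions and the result P = Fd/t has LHS [L^2 M T^-3] vs RHS [L^2 M T^-3] — still consistent.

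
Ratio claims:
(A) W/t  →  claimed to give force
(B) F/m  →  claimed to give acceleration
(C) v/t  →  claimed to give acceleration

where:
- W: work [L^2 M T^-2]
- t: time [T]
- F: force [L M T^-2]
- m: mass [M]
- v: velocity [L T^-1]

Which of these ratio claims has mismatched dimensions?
(A) W/t does not give force

(A) W/t: [L^2 M T^-3] ≠ force [L M T^-2] ✗
(B) F/m: [L T^-2] = acceleration [L T^-2] ✓
(C) v/t: [L T^-2] = acceleration [L T^-2] ✓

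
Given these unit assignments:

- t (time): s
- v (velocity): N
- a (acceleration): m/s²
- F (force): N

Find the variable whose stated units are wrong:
v

The variable v (velocity) should have units m/s, not N.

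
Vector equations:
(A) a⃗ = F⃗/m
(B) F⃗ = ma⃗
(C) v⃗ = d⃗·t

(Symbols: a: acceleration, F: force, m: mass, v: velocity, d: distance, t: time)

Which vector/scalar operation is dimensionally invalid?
(C) v⃗ = d⃗·t

(A) a⃗ = F⃗/m: LHS [L T^-2], RHS [L T^-2] ✓ — force (vector) divided by mass (scalar)
(B) F⃗ = ma⃗: LHS [L M T^-2], RHS [L M T^-2] ✓ — Force and acceleration are vectors, mass is a scalar
(C) v⃗ = d⃗·t: LHS [L T^-1], RHS [L T] ✗ — velocity is displacement per time; should be d⃗/t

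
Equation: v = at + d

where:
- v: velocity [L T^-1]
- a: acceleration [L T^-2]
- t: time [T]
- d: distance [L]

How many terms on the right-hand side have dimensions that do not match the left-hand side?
1

LHS v: [L T^-1]
- at: [L T^-1] ✓
- d: [L] ✗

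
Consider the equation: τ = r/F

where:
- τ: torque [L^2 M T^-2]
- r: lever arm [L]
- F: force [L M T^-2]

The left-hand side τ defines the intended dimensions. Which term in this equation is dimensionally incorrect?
The right-hand side term r/F

τ has dimensions [L^2 M T^-2], but r/F has dimensions [M^-1 T^2], so the term r/F is dimensionally wrong for τ.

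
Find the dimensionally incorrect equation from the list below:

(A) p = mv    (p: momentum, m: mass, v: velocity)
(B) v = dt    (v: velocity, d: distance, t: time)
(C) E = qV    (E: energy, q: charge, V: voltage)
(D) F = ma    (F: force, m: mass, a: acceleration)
(B) v = dt

The equation (B) v = dt is dimensionally incorrect.

LHS (v): [L T^-1]
RHS (dt): [L T] ✗

The dimensions do not match. The other three equations balance.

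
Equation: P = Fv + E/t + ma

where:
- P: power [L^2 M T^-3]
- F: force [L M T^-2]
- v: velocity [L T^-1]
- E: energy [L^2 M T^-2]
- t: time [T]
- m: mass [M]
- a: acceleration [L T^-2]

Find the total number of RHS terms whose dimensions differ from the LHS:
1

LHS P: [L^2 M T^-3]
- Fv: [L^2 M T^-3] ✓
- E/t: [L^2 M T^-3] ✓
- ma: [L M T^-2] ✗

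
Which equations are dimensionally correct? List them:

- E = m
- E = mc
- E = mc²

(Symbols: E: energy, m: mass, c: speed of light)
Dimensionally correct: E = mc²
Dimensionally incorrect: E = m, E = mc
Ordered (correct first, then incorrect): E = mc², E = m, E = mc

- E = m: LHS [L^2 M T^-2], RHS [M] → incorrect ✗
- E = mc: LHS [L^2 M T^-2], RHS [L M T^-1] → incorrect ✗
- E = mc²: LHS [L^2 M T^-2], RHS [L^2 M T^-2] → correct ✓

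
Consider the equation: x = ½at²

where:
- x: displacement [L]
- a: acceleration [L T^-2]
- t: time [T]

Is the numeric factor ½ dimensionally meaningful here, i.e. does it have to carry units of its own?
No

x has dimensions [L] and at² already has dimensions [L], so the equation balances without ½ contributing any dimensions. ½ is a pure (dimensionless) number; changing or removing it would not affect dimensional consistency.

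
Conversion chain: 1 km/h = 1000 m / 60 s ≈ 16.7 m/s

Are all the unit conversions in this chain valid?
The chain is incorrect (it contains an error).

Incorrect: 1 h = 3600 s, not 60 s (1 km/h ≈ 0.278 m/s)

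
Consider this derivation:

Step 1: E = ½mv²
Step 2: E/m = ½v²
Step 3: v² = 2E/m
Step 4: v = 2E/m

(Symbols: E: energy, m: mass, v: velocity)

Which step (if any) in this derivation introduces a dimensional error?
Step 4

Step 1: E = ½mv² → LHS [L^2 M T^-2], RHS [L^2 M T^-2] ✓
Step 2: E/m = ½v² → LHS [L^2 T^-2], RHS [L^2 T^-2] ✓
Step 3: v² = 2E/m → LHS [L^2 T^-2], RHS [L^2 T^-2] ✓
Step 4: v = 2E/m → LHS [L T^-1], RHS [L^2 T^-2] ✗

The first dimensional inconsistency appears in step 4: v = 2E/m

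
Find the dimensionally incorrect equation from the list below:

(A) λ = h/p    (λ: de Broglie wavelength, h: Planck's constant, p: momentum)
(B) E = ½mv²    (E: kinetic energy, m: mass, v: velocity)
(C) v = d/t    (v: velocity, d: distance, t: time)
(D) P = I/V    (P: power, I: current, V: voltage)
(D) P = I/V

The equation (D) P = I/V is dimensionally incorrect.

LHS (P): [L^2 M T^-3]
RHS (I/V): [I^2 L^-2 M^-1 T^3] ✗

The dimensions do not match. The other three equations balance.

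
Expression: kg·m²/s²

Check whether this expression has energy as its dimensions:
Yes

The expression kg·m²/s² has dimensions [L^2 M T^-2], which is exactly energy [L^2 M T^-2].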